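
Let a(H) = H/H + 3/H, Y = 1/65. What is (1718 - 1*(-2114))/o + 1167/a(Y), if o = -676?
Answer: 9455/33124 ≈ 0.28544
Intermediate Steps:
Y = 1/65 ≈ 0.015385
a(H) = 1 + 3/H
(1718 - 1*(-2114))/o + 1167/a(Y) = (1718 - 1*(-2114))/(-676) + 1167/(((3 + 1/65)/(1/65))) = (1718 + 2114)*(-1/676) + 1167/((65*(196/65))) = 3832*(-1/676) + 1167/196 = -958/169 + 1167*(1/196) = -958/169 + 1167/196 = 9455/33124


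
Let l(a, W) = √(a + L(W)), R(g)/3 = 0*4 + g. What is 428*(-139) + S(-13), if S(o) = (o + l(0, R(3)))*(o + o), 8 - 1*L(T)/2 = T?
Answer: -59154 - 26*I*√2 ≈ -59154.0 - 36.77*I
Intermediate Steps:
L(T) = 16 - 2*T
R(g) = 3*g (R(g) = 3*(0*4 + g) = 3*(0 + g) = 3*g)
l(a, W) = √(16 + a - 2*W) (l(a, W) = √(a + (16 - 2*W)) = √(16 + a - 2*W))
S(o) = 2*o*(o + I*√2) (S(o) = (o + √(16 + 0 - 6*3))*(o + o) = (o + √(16 + 0 - 2*9))*(2*o) = (o + √(16 + 0 - 18))*(2*o) = (o + √(-2))*(2*o) = (o + I*√2)*(2*o) = 2*o*(o + I*√2))
428*(-139) + S(-13) = 428*(-139) + 2*(-13)*(-13 + I*√2) = -59492 + (338 - 26*I*√2) = -59154 - 26*I*√2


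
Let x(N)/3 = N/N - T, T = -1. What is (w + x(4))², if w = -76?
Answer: 4900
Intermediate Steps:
x(N) = 6 (x(N) = 3*(N/N - 1*(-1)) = 3*(1 + 1) = 3*2 = 6)
(w + x(4))² = (-76 + 6)² = (-70)² = 4900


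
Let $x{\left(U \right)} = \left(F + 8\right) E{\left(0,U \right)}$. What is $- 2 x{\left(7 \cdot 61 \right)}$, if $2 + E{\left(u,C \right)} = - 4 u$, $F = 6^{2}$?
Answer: $176$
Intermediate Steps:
$F = 36$
$E{\left(u,C \right)} = -2 - 4 u$
$x{\left(U \right)} = -88$ ($x{\left(U \right)} = \left(36 + 8\right) \left(-2 - 0\right) = 44 \left(-2 + 0\right) = 44 \left(-2\right) = -88$)
$- 2 x{\left(7 \cdot 61 \right)} = \left(-2\right) \left(-88\right) = 176$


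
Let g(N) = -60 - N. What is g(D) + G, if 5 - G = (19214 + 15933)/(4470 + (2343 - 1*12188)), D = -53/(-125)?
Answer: -262757/5375 ≈ -48.885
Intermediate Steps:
D = 53/125 (D = -53*(-1/125) = 53/125 ≈ 0.42400)
G = 62022/5375 (G = 5 - (19214 + 15933)/(4470 + (2343 - 1*12188)) = 5 - 35147/(4470 + (2343 - 12188)) = 5 - 35147/(4470 - 9845) = 5 - 35147/(-5375) = 5 - 35147*(-1)/5375 = 5 - 1*(-35147/5375) = 5 + 35147/5375 = 62022/5375 ≈ 11.539)
g(D) + G = (-60 - 1*53/125) + 62022/5375 = (-60 - 53/125) + 62022/5375 = -7553/125 + 62022/5375 = -262757/5375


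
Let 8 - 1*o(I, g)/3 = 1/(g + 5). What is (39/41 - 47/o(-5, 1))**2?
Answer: 1849/1681 ≈ 1.0999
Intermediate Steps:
o(I, g) = 24 - 3/(5 + g) (o(I, g) = 24 - 3/(g + 5) = 24 - 3/(5 + g))
(39/41 - 47/o(-5, 1))**2 = (39/41 - 47*(5 + 1)/(3*(39 + 8*1)))**2 = (39*(1/41) - 47*2/(39 + 8))**2 = (39/41 - 47/(3*(1/6)*47))**2 = (39/41 - 47/47/2)**2 = (39/41 - 47*2/47)**2 = (39/41 - 2)**2 = (-43/41)**2 = 1849/1681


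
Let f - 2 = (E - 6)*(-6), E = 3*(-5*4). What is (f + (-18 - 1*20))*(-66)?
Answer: -23760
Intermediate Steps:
E = -60 (E = 3*(-20) = -60)
f = 398 (f = 2 + (-60 - 6)*(-6) = 2 - 66*(-6) = 2 + 396 = 398)
(f + (-18 - 1*20))*(-66) = (398 + (-18 - 1*20))*(-66) = (398 + (-18 - 20))*(-66) = (398 - 38)*(-66) = 360*(-66) = -23760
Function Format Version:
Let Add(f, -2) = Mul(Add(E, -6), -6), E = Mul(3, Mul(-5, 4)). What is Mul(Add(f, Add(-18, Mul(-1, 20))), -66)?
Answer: -23760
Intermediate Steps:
E = -60 (E = Mul(3, -20) = -60)
f = 398 (f = Add(2, Mul(Add(-60, -6), -6)) = Add(2, Mul(-66, -6)) = Add(2, 396) = 398)
Mul(Add(f, Add(-18, Mul(-1, 20))), -66) = Mul(Add(398, Add(-18, Mul(-1, 20))), -66) = Mul(Add(398, Add(-18, -20)), -66) = Mul(Add(398, -38), -66) = Mul(360, -66) = -23760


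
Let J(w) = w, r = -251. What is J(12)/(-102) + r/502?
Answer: -21/34 ≈ -0.61765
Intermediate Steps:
J(12)/(-102) + r/502 = 12/(-102) - 251/502 = 12*(-1/102) - 251*1/502 = -2/17 - ½ = -21/34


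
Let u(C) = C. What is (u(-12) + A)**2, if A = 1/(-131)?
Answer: 2474329/17161 ≈ 144.18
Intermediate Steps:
A = -1/131 ≈ -0.0076336
(u(-12) + A)**2 = (-12 - 1/131)**2 = (-1573/131)**2 = 2474329/17161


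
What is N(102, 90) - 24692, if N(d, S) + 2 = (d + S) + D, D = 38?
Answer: -24464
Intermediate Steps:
N(d, S) = 36 + S + d (N(d, S) = -2 + ((d + S) + 38) = -2 + ((S + d) + 38) = -2 + (38 + S + d) = 36 + S + d)
N(102, 90) - 24692 = (36 + 90 + 102) - 24692 = 228 - 24692 = -24464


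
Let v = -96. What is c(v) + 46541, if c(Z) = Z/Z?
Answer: 46542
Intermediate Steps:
c(Z) = 1
c(v) + 46541 = 1 + 46541 = 46542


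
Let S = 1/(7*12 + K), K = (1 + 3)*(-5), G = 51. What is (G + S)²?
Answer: 10660225/4096 ≈ 2602.6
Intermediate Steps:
K = -20 (K = 4*(-5) = -20)
S = 1/64 (S = 1/(7*12 - 20) = 1/(84 - 20) = 1/64 ≈ 0.015625)
(G + S)² = (51 + 1/64)² = (3265/64)² = 10660225/4096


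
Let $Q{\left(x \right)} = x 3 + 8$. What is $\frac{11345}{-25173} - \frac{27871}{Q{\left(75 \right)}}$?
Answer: $- \frac{704240068}{5865309} \approx -120.07$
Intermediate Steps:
$Q{\left(x \right)} = 8 + 3 x$ ($Q{\left(x \right)} = 3 x + 8 = 8 + 3 x$)
$\frac{11345}{-25173} - \frac{27871}{Q{\left(75 \right)}} = \frac{11345}{-25173} - \frac{27871}{8 + 3 \cdot 75} = 11345 \left(- \frac{1}{25173}\right) - \frac{27871}{8 + 225} = - \frac{11345}{25173} - \frac{27871}{233} = - \frac{704240068}{5865309}$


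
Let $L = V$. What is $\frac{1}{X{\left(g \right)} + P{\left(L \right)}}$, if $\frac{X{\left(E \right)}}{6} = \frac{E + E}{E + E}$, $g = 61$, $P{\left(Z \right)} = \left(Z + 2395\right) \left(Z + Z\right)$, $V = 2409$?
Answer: $\frac{1}{23145678} \approx 4.3205 \cdot 10^{-8}$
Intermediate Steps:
$L = 2409$
$P{\left(Z \right)} = 2 Z \left(2395 + Z\right)$ ($P{\left(Z \right)} = \left(2395 + Z\right) 2 Z = 2 Z \left(2395 + Z\right)$)
$X{\left(E \right)} = 6$ ($X{\left(E \right)} = 6 \frac{E + E}{E + E} = 6 \frac{2 E}{2 E} = 6 \cdot 2 E \frac{1}{2 E} = 6 \cdot 1 = 6$)
$\frac{1}{X{\left(g \right)} + P{\left(L \right)}} = \frac{1}{6 + 2 \cdot 2409 \left(2395 + 2409\right)} = \frac{1}{6 + 2 \cdot 2409 \cdot 4804} = \frac{1}{6 + 23145672} = \frac{1}{23145678}$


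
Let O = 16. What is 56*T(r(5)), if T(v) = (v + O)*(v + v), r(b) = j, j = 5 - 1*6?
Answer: -1680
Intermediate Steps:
j = -1 (j = 5 - 6 = -1)
r(b) = -1
T(v) = 2*v*(16 + v) (T(v) = (v + 16)*(v + v) = (16 + v)*(2*v) = 2*v*(16 + v))
56*T(r(5)) = 56*(2*(-1)*(16 - 1)) = 56*(2*(-1)*15) = 56*(-30) = -1680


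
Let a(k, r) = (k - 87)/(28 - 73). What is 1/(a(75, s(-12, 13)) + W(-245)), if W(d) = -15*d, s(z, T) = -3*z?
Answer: 15/55129 ≈ 0.00027209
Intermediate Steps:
a(k, r) = 29/15 - k/45 (a(k, r) = (-87 + k)/(-45) = (-87 + k)*(-1/45) = 29/15 - k/45)
1/(a(75, s(-12, 13)) + W(-245)) = 1/((29/15 - 1/45*75) - 15*(-245)) = 1/((29/15 - 5/3) + 3675) = 1/(4/15 + 3675) = 1/(55129/15) = 15/55129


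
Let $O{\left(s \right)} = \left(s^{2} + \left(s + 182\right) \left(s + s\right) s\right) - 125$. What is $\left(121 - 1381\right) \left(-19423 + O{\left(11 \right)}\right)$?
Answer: $-34371540$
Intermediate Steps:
$O{\left(s \right)} = -125 + s^{2} + 2 s^{2} \left(182 + s\right)$ ($O{\left(s \right)} = \left(s^{2} + \left(182 + s\right) 2 s s\right) - 125 = \left(s^{2} + 2 s \left(182 + s\right) s\right) - 125 = \left(s^{2} + 2 s^{2} \left(182 + s\right)\right) - 125 = -125 + s^{2} + 2 s^{2} \left(182 + s\right)$)
$\left(121 - 1381\right) \left(-19423 + O{\left(11 \right)}\right) = \left(121 - 1381\right) \left(-19423 + \left(-125 + 2 \cdot 11^{3} + 365 \cdot 11^{2}\right)\right) = - 1260 \left(-19423 + \left(-125 + 2 \cdot 1331 + 365 \cdot 121\right)\right) = - 1260 \left(-19423 + \left(-125 + 2662 + 44165\right)\right) = - 1260 \left(-19423 + 46702\right) = \left(-1260\right) 27279 = -34371540$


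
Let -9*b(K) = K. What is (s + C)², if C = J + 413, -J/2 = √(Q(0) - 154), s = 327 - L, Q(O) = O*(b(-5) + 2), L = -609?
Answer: 1819185 - 5396*I*√154 ≈ 1.8192e+6 - 66963.0*I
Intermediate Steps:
b(K) = -K/9
Q(O) = 23*O/9 (Q(O) = O*(-⅑*(-5) + 2) = O*(5/9 + 2) = O*(23/9) = 23*O/9)
s = 936 (s = 327 - 1*(-609) = 327 + 609 = 936)
J = -2*I*√154 (J = -2*√((23/9)*0 - 154) = -2*√(0 - 154) = -2*I*√154 ≈ -24.819*I)
C = 413 - 2*I*√154 (C = -2*I*√154 + 413 = 413 - 2*I*√154 ≈ 413.0 - 24.819*I)
(s + C)² = (936 + (413 - 2*I*√154))² = (1349 - 2*I*√154)²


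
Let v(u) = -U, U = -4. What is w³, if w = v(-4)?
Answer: 64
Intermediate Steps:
v(u) = 4 (v(u) = -1*(-4) = 4)
w = 4
w³ = 4³ = 64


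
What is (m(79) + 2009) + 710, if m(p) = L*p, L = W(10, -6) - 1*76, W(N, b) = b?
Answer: -3759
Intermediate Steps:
L = -82 (L = -6 - 1*76 = -6 - 76 = -82)
m(p) = -82*p
(m(79) + 2009) + 710 = (-82*79 + 2009) + 710 = (-6478 + 2009) + 710 = -4469 + 710 = -3759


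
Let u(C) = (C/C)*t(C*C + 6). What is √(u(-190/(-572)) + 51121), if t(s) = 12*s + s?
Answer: √4187990729/286 ≈ 226.28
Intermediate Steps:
t(s) = 13*s
u(C) = 78 + 13*C² (u(C) = (C/C)*(13*(C*C + 6)) = 1*(13*(C² + 6)) = 1*(13*(6 + C²)) = 1*(78 + 13*C²) = 78 + 13*C²)
√(u(-190/(-572)) + 51121) = √((78 + 13*(-190/(-572))²) + 51121) = √((78 + 13*(-190*(-1/572))²) + 51121) = √((78 + 13*(95/286)²) + 51121) = √((78 + 13*(9025/81796)) + 51121) = √((78 + 9025/6292) + 51121) = √(499801/6292 + 51121) = √(322153133/6292) = √4187990729/286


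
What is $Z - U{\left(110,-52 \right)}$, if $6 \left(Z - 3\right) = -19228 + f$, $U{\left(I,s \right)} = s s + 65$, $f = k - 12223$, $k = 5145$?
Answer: $- \frac{21451}{3} \approx -7150.3$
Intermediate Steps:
$f = -7078$ ($f = 5145 - 12223 = -7078$)
$U{\left(I,s \right)} = 65 + s^{2}$ ($U{\left(I,s \right)} = s^{2} + 65 = 65 + s^{2}$)
$Z = - \frac{13144}{3}$ ($Z = 3 + \frac{-19228 - 7078}{6} = 3 + \frac{1}{6} \left(-26306\right) = 3 - \frac{13153}{3} = - \frac{13144}{3} \approx -4381.3$)
$Z - U{\left(110,-52 \right)} = - \frac{13144}{3} - \left(65 + \left(-52\right)^{2}\right) = - \frac{13144}{3} - \left(65 + 2704\right) = - \frac{13144}{3} - 2769 = - \frac{21451}{3}$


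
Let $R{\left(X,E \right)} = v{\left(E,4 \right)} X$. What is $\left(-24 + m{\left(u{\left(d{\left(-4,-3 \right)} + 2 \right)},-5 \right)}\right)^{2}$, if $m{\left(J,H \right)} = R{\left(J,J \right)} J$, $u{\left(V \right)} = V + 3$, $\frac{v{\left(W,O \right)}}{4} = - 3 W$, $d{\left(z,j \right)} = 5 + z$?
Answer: $6843456$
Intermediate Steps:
$v{\left(W,O \right)} = - 12 W$ ($v{\left(W,O \right)} = 4 \left(- 3 W\right) = - 12 W$)
$R{\left(X,E \right)} = - 12 E X$
$u{\left(V \right)} = 3 + V$
$m{\left(J,H \right)} = - 12 J^{3}$ ($m{\left(J,H \right)} = - 12 J J J = - 12 J^{2} J = - 12 J^{3}$)
$\left(-24 + m{\left(u{\left(d{\left(-4,-3 \right)} + 2 \right)},-5 \right)}\right)^{2} = \left(-24 - 12 \left(3 + \left(\left(5 - 4\right) + 2\right)\right)^{3}\right)^{2} = \left(-24 - 12 \left(3 + \left(1 + 2\right)\right)^{3}\right)^{2} = \left(-24 - 12 \left(3 + 3\right)^{3}\right)^{2} = \left(-24 - 12 \cdot 6^{3}\right)^{2} = \left(-24 - 2592\right)^{2} = \left(-2616\right)^{2} = 6843456$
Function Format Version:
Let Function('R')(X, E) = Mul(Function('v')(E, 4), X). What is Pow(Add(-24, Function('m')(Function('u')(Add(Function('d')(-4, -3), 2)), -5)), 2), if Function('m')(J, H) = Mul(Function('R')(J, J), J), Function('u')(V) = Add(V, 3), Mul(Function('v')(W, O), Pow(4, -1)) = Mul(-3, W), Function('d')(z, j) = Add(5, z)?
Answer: 6843456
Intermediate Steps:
Function('v')(W, O) = Mul(-12, W) (Function('v')(W, O) = Mul(4, Mul(-3, W)) = Mul(-12, W))
Function('R')(X, E) = Mul(-12, E, X) (Function('R')(X, E) = Mul(Mul(-12, E), X) = Mul(-12, E, X))
Function('u')(V) = Add(3, V)
Function('m')(J, H) = Mul(-12, Pow(J, 3)) (Function('m')(J, H) = Mul(Mul(-12, J, J), J) = Mul(Mul(-12, Pow(J, 2)), J) = Mul(-12, Pow(J, 3)))
Pow(Add(-24, Function('m')(Function('u')(Add(Function('d')(-4, -3), 2)), -5)), 2) = Pow(Add(-24, Mul(-12, Pow(Add(3, Add(Add(5, -4), 2)), 3))), 2) = Pow(Add(-24, Mul(-12, Pow(Add(3, Add(1, 2)), 3))), 2) = Pow(Add(-24, Mul(-12, Pow(Add(3, 3), 3))), 2) = Pow(Add(-24, Mul(-12, Pow(6, 3))), 2) = Pow(Add(-24, Mul(-12, 216)), 2) = Pow(Add(-24, -2592), 2) = Pow(-2616, 2) = 6843456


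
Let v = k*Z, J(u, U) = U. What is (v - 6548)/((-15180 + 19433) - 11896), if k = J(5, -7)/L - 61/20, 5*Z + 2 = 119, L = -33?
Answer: 7275847/8407300 ≈ 0.86542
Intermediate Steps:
Z = 117/5 (Z = -⅖ + (⅕)*119 = -⅖ + 119/5 = 117/5 ≈ 23.400)
k = -1873/660 (k = -7/(-33) - 61/20 = -7*(-1/33) - 61*1/20 = 7/33 - 61/20 = -1873/660 ≈ -2.8379)
v = -73047/1100 (v = -1873/660*117/5 = -73047/1100 ≈ -66.406)
(v - 6548)/((-15180 + 19433) - 11896) = (-73047/1100 - 6548)/((-15180 + 19433) - 11896) = -7275847/(1100*(4253 - 11896)) = -7275847/1100/(-7643) = -7275847/1100*(-1/7643) = 7275847/8407300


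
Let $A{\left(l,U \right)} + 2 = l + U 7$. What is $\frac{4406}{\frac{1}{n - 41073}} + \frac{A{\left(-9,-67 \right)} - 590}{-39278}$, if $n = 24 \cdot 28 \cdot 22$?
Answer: $- \frac{2274772289891}{19639} \approx -1.1583 \cdot 10^{8}$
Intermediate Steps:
$A{\left(l,U \right)} = -2 + l + 7 U$ ($A{\left(l,U \right)} = -2 + \left(l + U 7\right) = -2 + \left(l + 7 U\right) = -2 + l + 7 U$)
$n = 14784$ ($n = 672 \cdot 22 = 14784$)
$\frac{4406}{\frac{1}{n - 41073}} + \frac{A{\left(-9,-67 \right)} - 590}{-39278} = \frac{4406}{\frac{1}{14784 - 41073}} + \frac{\left(-2 - 9 + 7 \left(-67\right)\right) - 590}{-39278} = \frac{4406}{\frac{1}{-26289}} + \left(\left(-2 - 9 - 469\right) - 590\right) \left(- \frac{1}{39278}\right) = \frac{4406}{- \frac{1}{26289}} + \left(-480 - 590\right) \left(- \frac{1}{39278}\right) = 4406 \left(-26289\right) - - \frac{535}{19639} = -115829334 + \frac{535}{19639} = - \frac{2274772289891}{19639}$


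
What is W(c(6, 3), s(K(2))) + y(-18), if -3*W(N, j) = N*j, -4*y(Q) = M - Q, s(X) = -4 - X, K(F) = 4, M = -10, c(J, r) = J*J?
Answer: 94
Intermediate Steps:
c(J, r) = J**2
y(Q) = 5/2 + Q/4 (y(Q) = -(-10 - Q)/4 = 5/2 + Q/4)
W(N, j) = -N*j/3
W(c(6, 3), s(K(2))) + y(-18) = -1/3*6**2*(-4 - 1*4) + (5/2 + (1/4)*(-18)) = -1/3*36*(-4 - 4) + (5/2 - 9/2) = -1/3*36*(-8) - 2 = 96 - 2 = 94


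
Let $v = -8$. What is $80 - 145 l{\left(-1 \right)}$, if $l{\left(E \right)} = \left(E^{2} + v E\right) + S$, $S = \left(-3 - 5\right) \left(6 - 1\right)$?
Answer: $4575$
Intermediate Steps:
$S = -40$ ($S = \left(-8\right) 5 = -40$)
$l{\left(E \right)} = -40 + E^{2} - 8 E$ ($l{\left(E \right)} = \left(E^{2} - 8 E\right) - 40 = -40 + E^{2} - 8 E$)
$80 - 145 l{\left(-1 \right)} = 80 - 145 \left(-40 + \left(-1\right)^{2} - -8\right) = 80 - 145 \left(-40 + 1 + 8\right) = 80 - -4495 = 80 + 4495 = 4575$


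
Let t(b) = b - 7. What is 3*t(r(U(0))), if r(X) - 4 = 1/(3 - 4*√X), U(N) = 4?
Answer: -48/5 ≈ -9.6000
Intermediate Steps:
r(X) = 4 + 1/(3 - 4*√X)
t(b) = -7 + b
3*t(r(U(0))) = 3*(-7 + (-13 + 16*√4)/(-3 + 4*√4)) = 3*(-7 + (-13 + 16*2)/(-3 + 4*2)) = 3*(-7 + (-13 + 32)/(-3 + 8)) = 3*(-7 + 19/5) = 3*(-16/5) = -48/5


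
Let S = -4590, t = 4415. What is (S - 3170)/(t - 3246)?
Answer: -7760/1169 ≈ -6.6382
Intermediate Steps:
(S - 3170)/(t - 3246) = (-4590 - 3170)/(4415 - 3246) = -7760/1169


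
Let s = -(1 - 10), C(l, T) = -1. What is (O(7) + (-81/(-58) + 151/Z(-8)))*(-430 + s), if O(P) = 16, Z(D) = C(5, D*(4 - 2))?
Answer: 3262329/58 ≈ 56247.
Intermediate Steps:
Z(D) = -1
s = 9 (s = -1*(-9) = 9)
(O(7) + (-81/(-58) + 151/Z(-8)))*(-430 + s) = (16 + (-81/(-58) + 151/(-1)))*(-430 + 9) = (16 + (-81*(-1/58) + 151*(-1)))*(-421) = (16 + (81/58 - 151))*(-421) = (16 - 8677/58)*(-421) = -7749/58*(-421) = 3262329/58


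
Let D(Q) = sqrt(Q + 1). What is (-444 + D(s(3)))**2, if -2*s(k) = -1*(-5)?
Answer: (888 - I*sqrt(6))**2/4 ≈ 1.9713e+5 - 1087.6*I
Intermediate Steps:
s(k) = -5/2 (s(k) = -(-1)*(-5)/2 = -1/2*5 = -5/2)
D(Q) = sqrt(1 + Q)
(-444 + D(s(3)))**2 = (-444 + sqrt(1 - 5/2))**2 = (-444 + sqrt(-3/2))**2 = (-444 + I*sqrt(6)/2)**2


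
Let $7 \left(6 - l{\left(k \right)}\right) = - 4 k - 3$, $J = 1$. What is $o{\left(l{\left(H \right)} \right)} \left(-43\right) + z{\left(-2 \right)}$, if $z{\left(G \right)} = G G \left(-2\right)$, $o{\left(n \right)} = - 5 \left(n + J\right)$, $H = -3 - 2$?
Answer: $\frac{6824}{7} \approx 974.86$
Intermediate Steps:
$H = -5$ ($H = -3 - 2 = -5$)
$l{\left(k \right)} = \frac{45}{7} + \frac{4 k}{7}$ ($l{\left(k \right)} = 6 - \frac{- 4 k - 3}{7} = 6 - \frac{-3 - 4 k}{7} = 6 + \left(\frac{3}{7} + \frac{4 k}{7}\right) = \frac{45}{7} + \frac{4 k}{7}$)
$o{\left(n \right)} = -5 - 5 n$ ($o{\left(n \right)} = - 5 \left(n + 1\right) = - 5 \left(1 + n\right) = -5 - 5 n$)
$z{\left(G \right)} = - 2 G^{2}$ ($z{\left(G \right)} = G^{2} \left(-2\right) = - 2 G^{2}$)
$o{\left(l{\left(H \right)} \right)} \left(-43\right) + z{\left(-2 \right)} = \left(-5 - 5 \left(\frac{45}{7} + \frac{4}{7} \left(-5\right)\right)\right) \left(-43\right) - 2 \left(-2\right)^{2} = \left(-5 - 5 \left(\frac{45}{7} - \frac{20}{7}\right)\right) \left(-43\right) - 8 = \left(-5 - \frac{125}{7}\right) \left(-43\right) - 8 = \left(- \frac{160}{7}\right) \left(-43\right) - 8 = \frac{6880}{7} - 8 = \frac{6824}{7}$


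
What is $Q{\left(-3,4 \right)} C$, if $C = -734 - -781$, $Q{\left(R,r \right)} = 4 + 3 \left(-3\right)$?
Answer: $-235$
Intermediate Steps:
$Q{\left(R,r \right)} = -5$ ($Q{\left(R,r \right)} = 4 - 9 = -5$)
$C = 47$ ($C = -734 + 781 = 47$)
$Q{\left(-3,4 \right)} C = \left(-5\right) 47 = -235$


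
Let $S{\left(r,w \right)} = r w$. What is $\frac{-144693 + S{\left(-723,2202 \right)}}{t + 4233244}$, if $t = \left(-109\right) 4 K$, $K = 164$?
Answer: $- \frac{1736739}{4161740} \approx -0.41731$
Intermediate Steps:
$t = -71504$ ($t = \left(-109\right) 4 \cdot 164 = \left(-436\right) 164 = -71504$)
$\frac{-144693 + S{\left(-723,2202 \right)}}{t + 4233244} = \frac{-144693 - 1592046}{-71504 + 4233244} = \frac{-144693 - 1592046}{4161740} = \left(-1736739\right) \frac{1}{4161740} = - \frac{1736739}{4161740}$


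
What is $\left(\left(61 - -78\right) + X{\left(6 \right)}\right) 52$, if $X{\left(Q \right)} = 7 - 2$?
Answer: $7488$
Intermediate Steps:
$X{\left(Q \right)} = 5$ ($X{\left(Q \right)} = 7 - 2 = 5$)
$\left(\left(61 - -78\right) + X{\left(6 \right)}\right) 52 = \left(\left(61 - -78\right) + 5\right) 52 = \left(\left(61 + 78\right) + 5\right) 52 = \left(139 + 5\right) 52 = 144 \cdot 52 = 7488$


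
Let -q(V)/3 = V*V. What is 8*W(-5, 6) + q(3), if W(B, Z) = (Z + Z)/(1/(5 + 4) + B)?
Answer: -513/11 ≈ -46.636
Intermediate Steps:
q(V) = -3*V² (q(V) = -3*V*V = -3*V²)
W(B, Z) = 2*Z/(⅑ + B) (W(B, Z) = (2*Z)/(1/9 + B) = (2*Z)/(⅑ + B) = 2*Z/(⅑ + B))
8*W(-5, 6) + q(3) = 8*(18*6/(1 + 9*(-5))) - 3*3² = 8*(18*6/(1 - 45)) - 3*9 = 8*(18*6/(-44)) - 27 = 8*(18*6*(-1/44)) - 27 = 8*(-27/11) - 27 = -216/11 - 27 = -513/11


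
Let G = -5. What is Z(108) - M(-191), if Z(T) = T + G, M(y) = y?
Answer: 294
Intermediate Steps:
Z(T) = -5 + T (Z(T) = T - 5 = -5 + T)
Z(108) - M(-191) = (-5 + 108) - 1*(-191) = 103 + 191 = 294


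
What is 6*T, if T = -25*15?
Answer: -2250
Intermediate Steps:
T = -375
6*T = 6*(-375) = -2250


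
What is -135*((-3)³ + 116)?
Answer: -12015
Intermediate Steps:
-135*((-3)³ + 116) = -135*(-27 + 116) = -135*89 = -12015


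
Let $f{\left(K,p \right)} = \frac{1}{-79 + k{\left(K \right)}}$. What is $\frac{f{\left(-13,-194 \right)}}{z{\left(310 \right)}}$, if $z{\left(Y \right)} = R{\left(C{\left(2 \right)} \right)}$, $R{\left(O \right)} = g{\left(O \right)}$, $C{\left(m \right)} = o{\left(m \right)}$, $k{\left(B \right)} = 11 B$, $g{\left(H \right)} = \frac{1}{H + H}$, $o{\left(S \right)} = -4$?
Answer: $\frac{4}{111} \approx 0.036036$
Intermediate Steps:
$g{\left(H \right)} = \frac{1}{2 H}$
$C{\left(m \right)} = -4$
$R{\left(O \right)} = \frac{1}{2 O}$
$f{\left(K,p \right)} = \frac{1}{-79 + 11 K}$
$z{\left(Y \right)} = - \frac{1}{8}$ ($z{\left(Y \right)} = \frac{1}{2 \left(-4\right)} = \frac{1}{2} \left(- \frac{1}{4}\right) = - \frac{1}{8}$)
$\frac{f{\left(-13,-194 \right)}}{z{\left(310 \right)}} = \frac{1}{\left(-79 + 11 \left(-13\right)\right) \left(- \frac{1}{8}\right)} = \frac{1}{-79 - 143} \left(-8\right) = \frac{1}{-222} \left(-8\right) = \left(- \frac{1}{222}\right) \left(-8\right) = \frac{4}{111}$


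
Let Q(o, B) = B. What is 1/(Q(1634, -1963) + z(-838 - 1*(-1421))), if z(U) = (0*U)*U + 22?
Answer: -1/1941 ≈ -0.00051520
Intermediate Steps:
z(U) = 22 (z(U) = 0*U + 22 = 0 + 22 = 22)
1/(Q(1634, -1963) + z(-838 - 1*(-1421))) = 1/(-1963 + 22) = 1/(-1941) = -1/1941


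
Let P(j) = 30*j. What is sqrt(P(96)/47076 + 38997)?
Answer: sqrt(600162002733)/3923 ≈ 197.48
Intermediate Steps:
sqrt(P(96)/47076 + 38997) = sqrt((30*96)/47076 + 38997) = sqrt(2880*(1/47076) + 38997) = sqrt(240/3923 + 38997) = sqrt(152985471/3923) = sqrt(600162002733)/3923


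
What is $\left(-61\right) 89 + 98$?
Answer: $-5331$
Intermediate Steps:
$\left(-61\right) 89 + 98 = -5429 + 98 = -5331$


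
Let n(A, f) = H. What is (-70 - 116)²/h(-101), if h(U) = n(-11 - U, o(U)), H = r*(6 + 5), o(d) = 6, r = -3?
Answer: -11532/11 ≈ -1048.4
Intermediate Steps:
H = -33 (H = -3*(6 + 5) = -3*11 = -33)
n(A, f) = -33
h(U) = -33
(-70 - 116)²/h(-101) = (-70 - 116)²/(-33) = (-186)²*(-1/33) = 34596*(-1/33) = -11532/11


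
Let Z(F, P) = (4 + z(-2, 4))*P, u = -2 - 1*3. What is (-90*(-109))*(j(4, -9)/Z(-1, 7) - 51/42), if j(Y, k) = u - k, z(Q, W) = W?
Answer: -78480/7 ≈ -11211.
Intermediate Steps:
u = -5 (u = -2 - 3 = -5)
Z(F, P) = 8*P (Z(F, P) = (4 + 4)*P = 8*P)
j(Y, k) = -5 - k
(-90*(-109))*(j(4, -9)/Z(-1, 7) - 51/42) = (-90*(-109))*((-5 - 1*(-9))/((8*7)) - 51/42) = 9810*((-5 + 9)/56 - 51*1/42) = 9810*(4*(1/56) - 17/14) = 9810*(1/14 - 17/14) = 9810*(-8/7) = -78480/7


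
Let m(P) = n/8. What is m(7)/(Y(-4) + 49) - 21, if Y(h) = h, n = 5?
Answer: -1511/72 ≈ -20.986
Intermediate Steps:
m(P) = 5/8
m(7)/(Y(-4) + 49) - 21 = (5/8)/(-4 + 49) - 21 = (5/8)/45 - 21 = (1/45)*(5/8) - 21 = 1/72 - 21 = -1511/72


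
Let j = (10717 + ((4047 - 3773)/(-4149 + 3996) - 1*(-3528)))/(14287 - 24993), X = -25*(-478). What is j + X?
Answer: 19572135889/1638018 ≈ 11949.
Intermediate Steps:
X = 11950
j = -2179211/1638018 (j = (10717 + (274/(-153) + 3528))/(-10706) = (10717 + (274*(-1/153) + 3528))*(-1/10706) = (10717 + (-274/153 + 3528))*(-1/10706) = (10717 + 539510/153)*(-1/10706) = (2179211/153)*(-1/10706) = -2179211/1638018 ≈ -1.3304)
j + X = -2179211/1638018 + 11950 = 19572135889/1638018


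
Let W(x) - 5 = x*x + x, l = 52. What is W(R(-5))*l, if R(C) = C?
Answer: 1300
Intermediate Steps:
W(x) = 5 + x + x**2 (W(x) = 5 + (x*x + x) = 5 + (x**2 + x) = 5 + (x + x**2) = 5 + x + x**2)
W(R(-5))*l = (5 - 5 + (-5)**2)*52 = (5 - 5 + 25)*52 = 25*52 = 1300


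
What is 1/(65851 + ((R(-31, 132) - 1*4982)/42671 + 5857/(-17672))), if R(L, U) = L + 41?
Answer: 754081912/49656710197881 ≈ 1.5186e-5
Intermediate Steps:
R(L, U) = 41 + L
1/(65851 + ((R(-31, 132) - 1*4982)/42671 + 5857/(-17672))) = 1/(65851 + (((41 - 31) - 1*4982)/42671 + 5857/(-17672))) = 1/(65851 + ((10 - 4982)*(1/42671) + 5857*(-1/17672))) = 1/(65851 + (-4972*1/42671 - 5857/17672)) = 1/(65851 + (-4972/42671 - 5857/17672)) = 1/(65851 - 337789231/754081912) = 1/(49656710197881/754081912) = 754081912/49656710197881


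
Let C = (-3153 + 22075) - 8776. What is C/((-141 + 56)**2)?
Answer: 10146/7225 ≈ 1.4043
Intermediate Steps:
C = 10146 (C = 18922 - 8776 = 10146)
C/((-141 + 56)**2) = 10146/((-141 + 56)**2) = 10146/((-85)**2) = 10146/7225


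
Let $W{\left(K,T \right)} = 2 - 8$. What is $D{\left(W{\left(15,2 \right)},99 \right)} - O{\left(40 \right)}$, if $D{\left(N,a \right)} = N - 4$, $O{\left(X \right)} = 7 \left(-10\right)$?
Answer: $60$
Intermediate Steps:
$O{\left(X \right)} = -70$
$W{\left(K,T \right)} = -6$ ($W{\left(K,T \right)} = 2 - 8 = -6$)
$D{\left(N,a \right)} = -4 + N$ ($D{\left(N,a \right)} = N - 4 = -4 + N$)
$D{\left(W{\left(15,2 \right)},99 \right)} - O{\left(40 \right)} = \left(-4 - 6\right) - -70 = -10 + 70 = 60$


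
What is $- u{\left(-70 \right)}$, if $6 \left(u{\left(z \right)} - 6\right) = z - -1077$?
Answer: $- \frac{1043}{6} \approx -173.83$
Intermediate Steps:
$u{\left(z \right)} = \frac{371}{2} + \frac{z}{6}$ ($u{\left(z \right)} = 6 + \frac{z - -1077}{6} = 6 + \frac{z + 1077}{6} = 6 + \frac{1077 + z}{6} = 6 + \left(\frac{359}{2} + \frac{z}{6}\right) = \frac{371}{2} + \frac{z}{6}$)
$- u{\left(-70 \right)} = - (\frac{371}{2} + \frac{1}{6} \left(-70\right)) = - (\frac{371}{2} - \frac{35}{3}) = \left(-1\right) \frac{1043}{6} = - \frac{1043}{6}$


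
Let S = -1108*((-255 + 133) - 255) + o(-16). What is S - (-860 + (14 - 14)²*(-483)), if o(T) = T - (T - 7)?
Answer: 418583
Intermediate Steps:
o(T) = 7 (o(T) = T - (-7 + T) = T + (7 - T) = 7)
S = 417723 (S = -1108*((-255 + 133) - 255) + 7 = -1108*(-122 - 255) + 7 = -1108*(-377) + 7 = 417716 + 7 = 417723)
S - (-860 + (14 - 14)²*(-483)) = 417723 - (-860 + (14 - 14)²*(-483)) = 417723 - (-860 + 0²*(-483)) = 417723 - (-860 + 0*(-483)) = 417723 - (-860 + 0) = 417723 - 1*(-860) = 417723 + 860 = 418583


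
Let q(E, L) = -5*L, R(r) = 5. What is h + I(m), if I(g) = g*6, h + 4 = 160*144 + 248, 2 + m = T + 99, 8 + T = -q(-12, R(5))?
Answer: 23968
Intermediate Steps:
T = 17 (T = -8 - (-5)*5 = -8 - 1*(-25) = -8 + 25 = 17)
m = 114 (m = -2 + (17 + 99) = -2 + 116 = 114)
h = 23284 (h = -4 + (160*144 + 248) = -4 + (23040 + 248) = -4 + 23288 = 23284)
I(g) = 6*g
h + I(m) = 23284 + 6*114 = 23284 + 684 = 23968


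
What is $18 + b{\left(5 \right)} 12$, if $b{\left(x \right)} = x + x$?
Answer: $138$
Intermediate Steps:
$b{\left(x \right)} = 2 x$
$18 + b{\left(5 \right)} 12 = 18 + 2 \cdot 5 \cdot 12 = 18 + 10 \cdot 12 = 18 + 120 = 138$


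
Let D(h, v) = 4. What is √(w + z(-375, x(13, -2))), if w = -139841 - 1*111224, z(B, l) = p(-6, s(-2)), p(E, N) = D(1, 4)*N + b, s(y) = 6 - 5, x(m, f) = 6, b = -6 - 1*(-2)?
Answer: I*√251065 ≈ 501.06*I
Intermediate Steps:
b = -4 (b = -6 + 2 = -4)
s(y) = 1
p(E, N) = -4 + 4*N (p(E, N) = 4*N - 4 = -4 + 4*N)
z(B, l) = 0 (z(B, l) = -4 + 4*1 = -4 + 4 = 0)
w = -251065 (w = -139841 - 111224 = -251065)
√(w + z(-375, x(13, -2))) = √(-251065 + 0) = √(-251065) = I*√251065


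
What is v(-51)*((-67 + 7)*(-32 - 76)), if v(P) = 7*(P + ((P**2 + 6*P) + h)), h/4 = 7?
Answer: 103057920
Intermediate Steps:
h = 28 (h = 4*7 = 28)
v(P) = 196 + 7*P**2 + 49*P (v(P) = 7*(P + ((P**2 + 6*P) + 28)) = 7*(P + (28 + P**2 + 6*P)) = 7*(28 + P**2 + 7*P) = 196 + 7*P**2 + 49*P)
v(-51)*((-67 + 7)*(-32 - 76)) = (196 + 7*(-51)**2 + 49*(-51))*((-67 + 7)*(-32 - 76)) = (196 + 7*2601 - 2499)*(-60*(-108)) = (196 + 18207 - 2499)*6480 = 15904*6480 = 103057920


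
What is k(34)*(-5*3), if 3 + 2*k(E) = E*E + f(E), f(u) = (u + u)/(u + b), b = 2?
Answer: -25985/3 ≈ -8661.7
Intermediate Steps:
f(u) = 2*u/(2 + u) (f(u) = (u + u)/(u + 2) = (2*u)/(2 + u) = 2*u/(2 + u))
k(E) = -3/2 + E²/2 + E/(2 + E) (k(E) = -3/2 + (E*E + 2*E/(2 + E))/2 = -3/2 + (E² + 2*E/(2 + E))/2 = -3/2 + (E²/2 + E/(2 + E)) = -3/2 + E²/2 + E/(2 + E))
k(34)*(-5*3) = ((34 + (-3 + 34²)*(2 + 34)/2)/(2 + 34))*(-5*3) = ((34 + (½)*(-3 + 1156)*36)/36)*(-15) = ((34 + (½)*1153*36)/36)*(-15) = ((34 + 20754)/36)*(-15) = ((1/36)*20788)*(-15) = (5197/9)*(-15) = -25985/3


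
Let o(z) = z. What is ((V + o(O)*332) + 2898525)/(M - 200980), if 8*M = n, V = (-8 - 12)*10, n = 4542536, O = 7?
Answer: 966883/122279 ≈ 7.9072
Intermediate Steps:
V = -200 (V = -20*10 = -200)
M = 567817 (M = (⅛)*4542536 = 567817)
((V + o(O)*332) + 2898525)/(M - 200980) = ((-200 + 7*332) + 2898525)/(567817 - 200980) = ((-200 + 2324) + 2898525)/366837 = (2124 + 2898525)*(1/366837) = 2900649*(1/366837) = 966883/122279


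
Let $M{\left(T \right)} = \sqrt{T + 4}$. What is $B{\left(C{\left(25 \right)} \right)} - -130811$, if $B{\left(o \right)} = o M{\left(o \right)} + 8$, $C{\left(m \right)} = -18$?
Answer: $130819 - 18 i \sqrt{14} \approx 1.3082 \cdot 10^{5} - 67.35 i$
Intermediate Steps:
$M{\left(T \right)} = \sqrt{4 + T}$
$B{\left(o \right)} = 8 + o \sqrt{4 + o}$ ($B{\left(o \right)} = o \sqrt{4 + o} + 8 = 8 + o \sqrt{4 + o}$)
$B{\left(C{\left(25 \right)} \right)} - -130811 = \left(8 - 18 \sqrt{4 - 18}\right) - -130811 = \left(8 - 18 \sqrt{-14}\right) + 130811 = \left(8 - 18 i \sqrt{14}\right) + 130811 = 130819 - 18 i \sqrt{14}$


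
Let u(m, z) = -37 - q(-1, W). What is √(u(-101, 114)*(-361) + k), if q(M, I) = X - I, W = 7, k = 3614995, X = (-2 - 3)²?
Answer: 5*√145394 ≈ 1906.5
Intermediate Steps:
X = 25 (X = (-5)² = 25)
q(M, I) = 25 - I
u(m, z) = -55 (u(m, z) = -37 - (25 - 1*7) = -37 - (25 - 7) = -37 - 1*18 = -37 - 18 = -55)
√(u(-101, 114)*(-361) + k) = √(-55*(-361) + 3614995) = √(19855 + 3614995) = √3634850 = 5*√145394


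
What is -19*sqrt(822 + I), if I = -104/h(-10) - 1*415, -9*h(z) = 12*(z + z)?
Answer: -19*sqrt(40310)/10 ≈ -381.47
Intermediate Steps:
h(z) = -8*z/3 (h(z) = -4*(z + z)/3 = -4*2*z/3 = -8*z/3)
I = -4189/10 (I = -104/((-8/3*(-10))) - 1*415 = -104/80/3 - 415 = -104*3/80 - 415 = -39/10 - 415 = -4189/10 ≈ -418.90)
-19*sqrt(822 + I) = -19*sqrt(822 - 4189/10) = -19*sqrt(40310)/10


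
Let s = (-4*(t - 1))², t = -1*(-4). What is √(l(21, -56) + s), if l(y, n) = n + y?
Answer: √109 ≈ 10.440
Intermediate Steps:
t = 4
s = 144 (s = (-4*(4 - 1))² = (-4*3)² = (-12)² = 144)
√(l(21, -56) + s) = √((-56 + 21) + 144) = √(-35 + 144) = √109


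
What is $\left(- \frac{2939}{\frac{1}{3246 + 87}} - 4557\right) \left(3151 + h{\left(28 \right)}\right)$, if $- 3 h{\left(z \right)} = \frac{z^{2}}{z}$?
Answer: $-30789099900$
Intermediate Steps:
$h{\left(z \right)} = - \frac{z}{3}$ ($h{\left(z \right)} = - \frac{z^{2} \frac{1}{z}}{3} = - \frac{z}{3}$)
$\left(- \frac{2939}{\frac{1}{3246 + 87}} - 4557\right) \left(3151 + h{\left(28 \right)}\right) = \left(- \frac{2939}{\frac{1}{3246 + 87}} - 4557\right) \left(3151 - \frac{28}{3}\right) = \left(- \frac{2939}{\frac{1}{3333}} - 4557\right) \left(3151 - \frac{28}{3}\right) = \left(- 2939 \frac{1}{\frac{1}{3333}} - 4557\right) \frac{9425}{3} = \left(\left(-2939\right) 3333 - 4557\right) \frac{9425}{3} = \left(-9795687 - 4557\right) \frac{9425}{3} = \left(-9800244\right) \frac{9425}{3} = -30789099900$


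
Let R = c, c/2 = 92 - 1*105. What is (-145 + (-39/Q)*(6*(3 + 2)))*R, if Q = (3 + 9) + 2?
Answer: 41600/7 ≈ 5942.9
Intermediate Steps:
c = -26 (c = 2*(92 - 1*105) = 2*(92 - 105) = 2*(-13) = -26)
Q = 14 (Q = 12 + 2 = 14)
R = -26
(-145 + (-39/Q)*(6*(3 + 2)))*R = (-145 + (-39/14)*(6*(3 + 2)))*(-26) = (-145 + (-39*1/14)*(6*5))*(-26) = (-145 - 39/14*30)*(-26) = (-145 - 585/7)*(-26) = -1600/7*(-26) = 41600/7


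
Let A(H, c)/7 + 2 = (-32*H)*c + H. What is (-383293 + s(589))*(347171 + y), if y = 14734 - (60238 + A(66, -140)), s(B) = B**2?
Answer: 64325373252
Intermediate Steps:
A(H, c) = -14 + 7*H - 224*H*c (A(H, c) = -14 + 7*((-32*H)*c + H) = -14 + 7*(-32*H*c + H) = -14 + 7*(H - 32*H*c) = -14 + (7*H - 224*H*c) = -14 + 7*H - 224*H*c)
y = -2115712 (y = 14734 - (60238 + (-14 + 7*66 - 224*66*(-140))) = 14734 - (60238 + (-14 + 462 + 2069760)) = 14734 - (60238 + 2070208) = 14734 - 1*2130446 = 14734 - 2130446 = -2115712)
(-383293 + s(589))*(347171 + y) = (-383293 + 589**2)*(347171 - 2115712) = (-383293 + 346921)*(-1768541) = -36372*(-1768541) = 64325373252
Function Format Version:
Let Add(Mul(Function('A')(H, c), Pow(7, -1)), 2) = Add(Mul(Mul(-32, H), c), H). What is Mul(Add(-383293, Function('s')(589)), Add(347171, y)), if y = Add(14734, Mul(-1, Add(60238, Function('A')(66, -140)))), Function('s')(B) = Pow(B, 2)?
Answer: 64325373252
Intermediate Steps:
Function('A')(H, c) = Add(-14, Mul(7, H), Mul(-224, H, c)) (Function('A')(H, c) = Add(-14, Mul(7, Add(Mul(Mul(-32, H), c), H))) = Add(-14, Mul(7, Add(Mul(-32, H, c), H))) = Add(-14, Mul(7, Add(H, Mul(-32, H, c)))) = Add(-14, Add(Mul(7, H), Mul(-224, H, c))) = Add(-14, Mul(7, H), Mul(-224, H, c)))
y = -2115712 (y = Add(14734, Mul(-1, Add(60238, Add(-14, Mul(7, 66), Mul(-224, 66, -140))))) = Add(14734, Mul(-1, Add(60238, Add(-14, 462, 2069760)))) = Add(14734, Mul(-1, Add(60238, 2070208))) = Add(14734, Mul(-1, 2130446)) = Add(14734, -2130446) = -2115712)
Mul(Add(-383293, Function('s')(589)), Add(347171, y)) = Mul(Add(-383293, Pow(589, 2)), Add(347171, -2115712)) = Mul(Add(-383293, 346921), -1768541) = Mul(-36372, -1768541) = 64325373252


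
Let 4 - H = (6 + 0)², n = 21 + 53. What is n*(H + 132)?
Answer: 7400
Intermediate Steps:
n = 74
H = -32 (H = 4 - (6 + 0)² = 4 - 1*6² = 4 - 1*36 = 4 - 36 = -32)
n*(H + 132) = 74*(-32 + 132) = 74*100 = 7400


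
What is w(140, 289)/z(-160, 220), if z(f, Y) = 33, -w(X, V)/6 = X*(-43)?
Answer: 12040/11 ≈ 1094.5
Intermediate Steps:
w(X, V) = 258*X (w(X, V) = -6*X*(-43) = -(-258)*X = 258*X)
w(140, 289)/z(-160, 220) = (258*140)/33 = 36120*(1/33) = 12040/11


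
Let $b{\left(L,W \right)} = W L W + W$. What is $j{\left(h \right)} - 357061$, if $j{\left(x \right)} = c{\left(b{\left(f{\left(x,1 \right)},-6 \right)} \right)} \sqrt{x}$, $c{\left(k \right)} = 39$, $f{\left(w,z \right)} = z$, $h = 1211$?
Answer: $-357061 + 39 \sqrt{1211} \approx -3.557 \cdot 10^{5}$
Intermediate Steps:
$b{\left(L,W \right)} = W + L W^{2}$ ($b{\left(L,W \right)} = L W W + W = L W^{2} + W = W + L W^{2}$)
$j{\left(x \right)} = 39 \sqrt{x}$
$j{\left(h \right)} - 357061 = 39 \sqrt{1211} - 357061 = -357061 + 39 \sqrt{1211}$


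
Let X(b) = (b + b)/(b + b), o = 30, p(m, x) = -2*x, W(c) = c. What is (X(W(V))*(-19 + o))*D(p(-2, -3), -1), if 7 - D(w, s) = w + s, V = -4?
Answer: 22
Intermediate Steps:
D(w, s) = 7 - s - w (D(w, s) = 7 - (w + s) = 7 - (s + w) = 7 + (-s - w) = 7 - s - w)
X(b) = 1 (X(b) = (2*b)/((2*b)) = (2*b)*(1/(2*b)) = 1)
(X(W(V))*(-19 + o))*D(p(-2, -3), -1) = (1*(-19 + 30))*(7 - 1*(-1) - (-2)*(-3)) = (1*11)*(7 + 1 - 1*6) = 11*(7 + 1 - 6) = 11*2 = 22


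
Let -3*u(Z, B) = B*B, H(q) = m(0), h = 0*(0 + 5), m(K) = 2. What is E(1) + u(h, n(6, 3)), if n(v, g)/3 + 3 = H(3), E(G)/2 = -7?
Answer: -17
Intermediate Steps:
E(G) = -14 (E(G) = 2*(-7) = -14)
h = 0 (h = 0*5 = 0)
H(q) = 2
n(v, g) = -3 (n(v, g) = -9 + 3*2 = -9 + 6 = -3)
u(Z, B) = -B²/3 (u(Z, B) = -B*B/3 = -B²/3)
E(1) + u(h, n(6, 3)) = -14 - ⅓*(-3)² = -14 - ⅓*9 = -14 - 3 = -17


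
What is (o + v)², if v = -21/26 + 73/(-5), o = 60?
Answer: 33605209/16900 ≈ 1988.5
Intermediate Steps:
v = -2003/130 (v = -21*1/26 + 73*(-⅕) = -21/26 - 73/5 = -2003/130 ≈ -15.408)
(o + v)² = (60 - 2003/130)² = (5797/130)² = 33605209/16900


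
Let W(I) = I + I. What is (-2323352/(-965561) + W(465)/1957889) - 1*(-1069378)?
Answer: 2021622231839152220/1890461260729 ≈ 1.0694e+6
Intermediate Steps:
W(I) = 2*I
(-2323352/(-965561) + W(465)/1957889) - 1*(-1069378) = (-2323352/(-965561) + (2*465)/1957889) - 1*(-1069378) = (-2323352*(-1/965561) + 930*(1/1957889)) + 1069378 = (2323352/965561 + 930/1957889) + 1069378 = 4549763295658/1890461260729 + 1069378 = 2021622231839152220/1890461260729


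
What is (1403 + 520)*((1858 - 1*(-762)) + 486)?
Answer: 5972838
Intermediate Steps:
(1403 + 520)*((1858 - 1*(-762)) + 486) = 1923*((1858 + 762) + 486) = 1923*(2620 + 486) = 1923*3106 = 5972838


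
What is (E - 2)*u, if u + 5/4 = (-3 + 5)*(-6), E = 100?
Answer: -2597/2 ≈ -1298.5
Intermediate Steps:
u = -53/4 (u = -5/4 + (-3 + 5)*(-6) = -5/4 + 2*(-6) = -5/4 - 12 = -53/4 ≈ -13.250)
(E - 2)*u = (100 - 2)*(-53/4) = 98*(-53/4) = -2597/2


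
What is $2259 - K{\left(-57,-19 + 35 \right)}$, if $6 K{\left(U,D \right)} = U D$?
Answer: $2411$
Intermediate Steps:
$K{\left(U,D \right)} = \frac{D U}{6}$ ($K{\left(U,D \right)} = \frac{U D}{6} = \frac{D U}{6}$)
$2259 - K{\left(-57,-19 + 35 \right)} = 2259 - \frac{1}{6} \left(-19 + 35\right) \left(-57\right) = 2259 - \frac{1}{6} \cdot 16 \left(-57\right) = 2259 - -152 = 2259 + 152 = 2411$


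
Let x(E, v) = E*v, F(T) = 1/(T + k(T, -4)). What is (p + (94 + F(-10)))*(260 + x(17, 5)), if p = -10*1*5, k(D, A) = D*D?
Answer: 91103/6 ≈ 15184.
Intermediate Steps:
k(D, A) = D**2
p = -50 (p = -10*5 = -50)
F(T) = 1/(T + T**2)
(p + (94 + F(-10)))*(260 + x(17, 5)) = (-50 + (94 + 1/((-10)*(1 - 10))))*(260 + 17*5) = (-50 + (94 - 1/10/(-9)))*(260 + 85) = (-50 + (94 - 1/10*(-1/9)))*345 = (-50 + (94 + 1/90))*345 = (-50 + 8461/90)*345 = (3961/90)*345 = 91103/6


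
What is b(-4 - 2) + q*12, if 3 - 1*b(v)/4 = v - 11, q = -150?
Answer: -1720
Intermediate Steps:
b(v) = 56 - 4*v (b(v) = 12 - 4*(v - 11) = 12 - 4*(-11 + v) = 12 + (44 - 4*v) = 56 - 4*v)
b(-4 - 2) + q*12 = (56 - 4*(-4 - 2)) - 150*12 = (56 - 4*(-6)) - 1800 = (56 + 24) - 1800 = 80 - 1800 = -1720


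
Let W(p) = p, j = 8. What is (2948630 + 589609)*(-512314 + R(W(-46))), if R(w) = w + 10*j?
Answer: -1812569074920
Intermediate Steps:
R(w) = 80 + w (R(w) = w + 10*8 = w + 80 = 80 + w)
(2948630 + 589609)*(-512314 + R(W(-46))) = (2948630 + 589609)*(-512314 + (80 - 46)) = 3538239*(-512314 + 34) = 3538239*(-512280) = -1812569074920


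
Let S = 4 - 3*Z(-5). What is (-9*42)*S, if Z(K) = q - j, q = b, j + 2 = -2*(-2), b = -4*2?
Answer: -12852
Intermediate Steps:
b = -8
j = 2 (j = -2 - 2*(-2) = -2 + 4 = 2)
q = -8
Z(K) = -10 (Z(K) = -8 - 1*2 = -8 - 2 = -10)
S = 34 (S = 4 - 3*(-10) = 4 + 30 = 34)
(-9*42)*S = -9*42*34 = -378*34 = -12852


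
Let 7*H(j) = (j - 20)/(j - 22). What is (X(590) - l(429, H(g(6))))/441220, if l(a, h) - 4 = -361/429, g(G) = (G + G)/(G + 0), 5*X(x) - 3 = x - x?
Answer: -1372/236604225 ≈ -5.7987e-6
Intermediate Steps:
X(x) = ⅗ (X(x) = ⅗ + (x - x)/5 = ⅗ + (⅕)*0 = ⅗ + 0 = ⅗)
g(G) = 2 (g(G) = (2*G)/G = 2)
H(j) = (-20 + j)/(7*(-22 + j)) (H(j) = ((j - 20)/(j - 22))/7 = ((-20 + j)/(-22 + j))/7 = (-20 + j)/(7*(-22 + j)))
l(a, h) = 1355/429 (l(a, h) = 4 - 361/429 = 1355/429)
(X(590) - l(429, H(g(6))))/441220 = (⅗ - 1*1355/429)/441220 = (⅗ - 1355/429)*(1/441220) = -5488/2145*1/441220 = -1372/236604225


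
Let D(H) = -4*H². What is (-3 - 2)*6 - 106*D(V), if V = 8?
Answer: 27106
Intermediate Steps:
(-3 - 2)*6 - 106*D(V) = (-3 - 2)*6 - (-424)*8² = -5*6 - (-424)*64 = -30 - 106*(-256) = -30 + 27136 = 27106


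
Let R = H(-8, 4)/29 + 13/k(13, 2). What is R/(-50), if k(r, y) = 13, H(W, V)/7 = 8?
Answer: -17/290 ≈ -0.058621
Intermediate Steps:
H(W, V) = 56 (H(W, V) = 7*8 = 56)
R = 85/29 (R = 56/29 + 13/13 = 56*(1/29) + 13*(1/13) = 56/29 + 1 = 85/29 ≈ 2.9310)
R/(-50) = (85/29)/(-50) = -1/50*85/29 = -17/290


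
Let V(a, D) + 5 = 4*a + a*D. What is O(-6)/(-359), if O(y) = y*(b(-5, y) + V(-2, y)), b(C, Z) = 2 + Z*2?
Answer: -66/359 ≈ -0.18384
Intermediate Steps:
V(a, D) = -5 + 4*a + D*a (V(a, D) = -5 + (4*a + a*D) = -5 + (4*a + D*a) = -5 + 4*a + D*a)
b(C, Z) = 2 + 2*Z
O(y) = -11*y (O(y) = y*((2 + 2*y) + (-5 + 4*(-2) + y*(-2))) = y*((2 + 2*y) + (-5 - 8 - 2*y)) = y*((2 + 2*y) + (-13 - 2*y)) = y*(-11) = -11*y)
O(-6)/(-359) = -11*(-6)/(-359) = 66*(-1/359) = -66/359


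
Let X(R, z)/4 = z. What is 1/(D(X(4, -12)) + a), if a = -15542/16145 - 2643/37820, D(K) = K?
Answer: -24424156/1197578275 ≈ -0.020395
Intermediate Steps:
X(R, z) = 4*z
a = -25218787/24424156 (a = -15542*1/16145 - 2643*1/37820 = -15542/16145 - 2643/37820 = -25218787/24424156 ≈ -1.0325)
1/(D(X(4, -12)) + a) = 1/(4*(-12) - 25218787/24424156) = 1/(-48 - 25218787/24424156) = 1/(-1197578275/24424156) = -24424156/1197578275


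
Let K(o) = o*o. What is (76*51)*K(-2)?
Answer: 15504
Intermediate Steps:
K(o) = o²
(76*51)*K(-2) = (76*51)*(-2)² = 3876*4 = 15504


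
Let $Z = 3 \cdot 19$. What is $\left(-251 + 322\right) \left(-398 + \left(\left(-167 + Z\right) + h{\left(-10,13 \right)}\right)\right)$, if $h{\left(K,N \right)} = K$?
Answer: $-36778$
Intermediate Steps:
$Z = 57$
$\left(-251 + 322\right) \left(-398 + \left(\left(-167 + Z\right) + h{\left(-10,13 \right)}\right)\right) = \left(-251 + 322\right) \left(-398 + \left(\left(-167 + 57\right) - 10\right)\right) = 71 \left(-398 - 120\right) = 71 \left(-518\right) = -36778$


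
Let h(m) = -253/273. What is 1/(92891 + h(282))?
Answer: 273/25358990 ≈ 1.0765e-5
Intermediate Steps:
h(m) = -253/273 (h(m) = -253*1/273 = -253/273)
1/(92891 + h(282)) = 1/(92891 - 253/273) = 1/(25358990/273) = 273/25358990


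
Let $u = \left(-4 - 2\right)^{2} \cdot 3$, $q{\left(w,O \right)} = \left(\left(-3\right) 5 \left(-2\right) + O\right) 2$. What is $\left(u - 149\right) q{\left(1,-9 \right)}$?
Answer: $-1722$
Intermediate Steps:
$q{\left(w,O \right)} = 60 + 2 O$ ($q{\left(w,O \right)} = \left(\left(-15\right) \left(-2\right) + O\right) 2 = \left(30 + O\right) 2 = 60 + 2 O$)
$u = 108$ ($u = \left(-6\right)^{2} \cdot 3 = 36 \cdot 3 = 108$)
$\left(u - 149\right) q{\left(1,-9 \right)} = \left(108 - 149\right) \left(60 + 2 \left(-9\right)\right) = - 41 \left(60 - 18\right) = \left(-41\right) 42 = -1722$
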